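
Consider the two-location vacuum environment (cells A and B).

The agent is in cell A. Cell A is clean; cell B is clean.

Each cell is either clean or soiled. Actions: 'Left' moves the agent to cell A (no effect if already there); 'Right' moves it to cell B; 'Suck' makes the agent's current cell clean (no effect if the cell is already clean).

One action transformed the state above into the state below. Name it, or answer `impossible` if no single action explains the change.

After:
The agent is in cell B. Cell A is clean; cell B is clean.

try  Left: in A — A clean, B clean
try Right: in B — A clean, B clean  ← match
try  Suck: in A — A clean, B clean

Right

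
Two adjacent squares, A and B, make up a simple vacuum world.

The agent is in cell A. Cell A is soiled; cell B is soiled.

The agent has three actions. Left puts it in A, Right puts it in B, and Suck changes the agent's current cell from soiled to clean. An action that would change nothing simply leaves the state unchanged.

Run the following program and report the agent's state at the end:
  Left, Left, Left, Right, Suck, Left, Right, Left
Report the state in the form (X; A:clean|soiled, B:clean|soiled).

(A; A:soiled, B:clean)

step 1/8 (Left): (A; A:soiled, B:soiled)
step 2/8 (Left): (A; A:soiled, B:soiled)
step 3/8 (Left): (A; A:soiled, B:soiled)
step 4/8 (Right): (B; A:soiled, B:soiled)
step 5/8 (Suck): (B; A:soiled, B:clean)
step 6/8 (Left): (A; A:soiled, B:clean)
step 7/8 (Right): (B; A:soiled, B:clean)
step 8/8 (Left): (A; A:soiled, B:clean)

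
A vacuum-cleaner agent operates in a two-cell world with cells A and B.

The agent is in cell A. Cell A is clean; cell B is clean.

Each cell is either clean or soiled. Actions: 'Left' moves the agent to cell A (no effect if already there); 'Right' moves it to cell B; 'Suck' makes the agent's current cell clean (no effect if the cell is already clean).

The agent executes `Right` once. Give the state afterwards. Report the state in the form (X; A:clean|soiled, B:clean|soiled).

start: (A; A:clean, B:clean)
[1] after Right: (B; A:clean, B:clean)

(B; A:clean, B:clean)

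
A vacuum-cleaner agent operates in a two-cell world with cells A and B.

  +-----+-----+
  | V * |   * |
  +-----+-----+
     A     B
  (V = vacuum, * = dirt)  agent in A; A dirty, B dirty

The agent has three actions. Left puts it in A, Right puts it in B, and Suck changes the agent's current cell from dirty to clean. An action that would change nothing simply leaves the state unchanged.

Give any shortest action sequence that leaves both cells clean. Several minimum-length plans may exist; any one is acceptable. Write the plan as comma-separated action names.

Suck, Right, Suck

1) do Suck; now loc=A A=clean B=dirty
2) do Right; now loc=B A=clean B=dirty
3) do Suck; now loc=B A=clean B=clean
min 3: Suck A + move + Suck B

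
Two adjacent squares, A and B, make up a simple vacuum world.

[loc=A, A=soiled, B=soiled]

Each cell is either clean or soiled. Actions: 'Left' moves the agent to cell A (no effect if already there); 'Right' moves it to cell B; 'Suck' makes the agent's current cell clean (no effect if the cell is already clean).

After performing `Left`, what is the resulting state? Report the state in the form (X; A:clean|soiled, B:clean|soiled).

(A; A:soiled, B:soiled)

start: (A; A:soiled, B:soiled)
step 1/1 (Left): (A; A:soiled, B:soiled)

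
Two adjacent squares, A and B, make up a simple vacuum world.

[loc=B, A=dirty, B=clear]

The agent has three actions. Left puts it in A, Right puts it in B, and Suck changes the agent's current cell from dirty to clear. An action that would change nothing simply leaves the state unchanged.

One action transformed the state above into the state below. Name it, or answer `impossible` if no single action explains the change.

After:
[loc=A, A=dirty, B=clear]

Left

try  Left: in A — A dirty, B clear  ← match
try Right: in B — A dirty, B clear
try  Suck: in B — A dirty, B clear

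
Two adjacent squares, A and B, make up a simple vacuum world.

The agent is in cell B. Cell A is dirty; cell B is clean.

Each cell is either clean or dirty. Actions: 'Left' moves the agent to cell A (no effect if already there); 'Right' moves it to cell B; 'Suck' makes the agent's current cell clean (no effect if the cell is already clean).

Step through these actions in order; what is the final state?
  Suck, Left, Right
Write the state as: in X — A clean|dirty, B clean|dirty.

in B — A dirty, B clean

step 1/3 (Suck): in B — A dirty, B clean
step 2/3 (Left): in A — A dirty, B clean
step 3/3 (Right): in B — A dirty, B clean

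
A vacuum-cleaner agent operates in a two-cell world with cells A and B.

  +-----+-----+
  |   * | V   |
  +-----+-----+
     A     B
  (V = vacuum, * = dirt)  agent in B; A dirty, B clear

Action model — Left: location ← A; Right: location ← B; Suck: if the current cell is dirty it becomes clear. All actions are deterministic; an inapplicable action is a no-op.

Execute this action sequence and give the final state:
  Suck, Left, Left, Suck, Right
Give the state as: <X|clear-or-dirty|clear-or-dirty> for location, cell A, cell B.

Suck (#1): <B|dirty|clear>
Left (#2): <A|dirty|clear>
Left (#3): <A|dirty|clear>
Suck (#4): <A|clear|clear>
Right (#5): <B|clear|clear>

<B|clear|clear>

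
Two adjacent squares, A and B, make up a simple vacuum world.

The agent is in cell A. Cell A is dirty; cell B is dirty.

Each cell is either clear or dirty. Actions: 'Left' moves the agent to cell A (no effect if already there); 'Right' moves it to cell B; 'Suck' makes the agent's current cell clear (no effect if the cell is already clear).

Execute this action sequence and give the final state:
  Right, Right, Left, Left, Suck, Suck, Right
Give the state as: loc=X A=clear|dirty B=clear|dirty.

loc=B A=clear B=dirty

Right (#1): loc=B A=dirty B=dirty
Right (#2): loc=B A=dirty B=dirty
Left (#3): loc=A A=dirty B=dirty
Left (#4): loc=A A=dirty B=dirty
Suck (#5): loc=A A=clear B=dirty
Suck (#6): loc=A A=clear B=dirty
Right (#7): loc=B A=clear B=dirty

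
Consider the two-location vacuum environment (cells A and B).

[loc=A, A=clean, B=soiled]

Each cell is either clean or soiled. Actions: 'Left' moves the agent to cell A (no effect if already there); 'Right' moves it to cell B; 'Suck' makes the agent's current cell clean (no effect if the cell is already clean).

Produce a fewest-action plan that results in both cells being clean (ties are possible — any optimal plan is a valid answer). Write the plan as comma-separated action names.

t=1 Right ⇒ <B|clean|soiled>
t=2 Suck ⇒ <B|clean|clean>
min 2: go B then Suck

Right, Suck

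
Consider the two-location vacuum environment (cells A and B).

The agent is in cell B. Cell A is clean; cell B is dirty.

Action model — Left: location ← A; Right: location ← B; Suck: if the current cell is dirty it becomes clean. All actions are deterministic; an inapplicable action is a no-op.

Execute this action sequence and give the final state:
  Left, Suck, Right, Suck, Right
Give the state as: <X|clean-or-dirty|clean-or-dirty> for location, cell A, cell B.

<B|clean|clean>

1. Left → <A|clean|dirty>
2. Suck → <A|clean|dirty>
3. Right → <B|clean|dirty>
4. Suck → <B|clean|clean>
5. Right → <B|clean|clean>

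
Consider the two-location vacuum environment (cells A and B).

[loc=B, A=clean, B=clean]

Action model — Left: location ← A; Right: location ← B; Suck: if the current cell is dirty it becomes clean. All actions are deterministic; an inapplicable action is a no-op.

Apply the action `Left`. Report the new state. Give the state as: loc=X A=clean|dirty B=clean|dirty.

start: loc=B A=clean B=clean
t=1 Left ⇒ loc=A A=clean B=clean

loc=A A=clean B=clean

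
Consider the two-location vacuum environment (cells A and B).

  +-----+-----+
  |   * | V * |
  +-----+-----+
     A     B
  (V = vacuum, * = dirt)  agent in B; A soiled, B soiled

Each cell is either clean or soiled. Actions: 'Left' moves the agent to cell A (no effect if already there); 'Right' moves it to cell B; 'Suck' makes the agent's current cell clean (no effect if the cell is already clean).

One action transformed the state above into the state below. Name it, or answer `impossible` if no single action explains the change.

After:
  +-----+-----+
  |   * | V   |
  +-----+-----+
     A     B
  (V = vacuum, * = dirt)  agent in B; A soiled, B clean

try  Left: (A; A:soiled, B:soiled)
try Right: (B; A:soiled, B:soiled)
try  Suck: (B; A:soiled, B:clean)  ← match

Suck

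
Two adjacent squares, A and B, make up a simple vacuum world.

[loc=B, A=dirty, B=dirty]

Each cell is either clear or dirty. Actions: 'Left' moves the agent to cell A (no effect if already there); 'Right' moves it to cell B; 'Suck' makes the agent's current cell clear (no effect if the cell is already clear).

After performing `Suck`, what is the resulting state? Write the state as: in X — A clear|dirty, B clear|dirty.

in B — A dirty, B clear

start: in B — A dirty, B dirty
[1] after Suck: in B — A dirty, B clear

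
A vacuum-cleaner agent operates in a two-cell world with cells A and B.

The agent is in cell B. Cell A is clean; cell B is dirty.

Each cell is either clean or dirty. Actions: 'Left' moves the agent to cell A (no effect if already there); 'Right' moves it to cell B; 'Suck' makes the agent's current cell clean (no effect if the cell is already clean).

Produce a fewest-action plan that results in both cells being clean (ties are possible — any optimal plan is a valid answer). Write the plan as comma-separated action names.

Suck

step 1/1 (Suck): in B — A clean, B clean
min 1: B is dirty, one Suck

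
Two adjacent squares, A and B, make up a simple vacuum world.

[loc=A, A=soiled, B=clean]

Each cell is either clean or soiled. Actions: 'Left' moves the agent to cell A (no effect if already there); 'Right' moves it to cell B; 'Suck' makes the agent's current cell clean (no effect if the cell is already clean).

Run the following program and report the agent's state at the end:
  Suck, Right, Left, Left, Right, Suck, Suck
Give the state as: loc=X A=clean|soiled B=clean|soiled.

loc=B A=clean B=clean

t=1 Suck ⇒ loc=A A=clean B=clean
t=2 Right ⇒ loc=B A=clean B=clean
t=3 Left ⇒ loc=A A=clean B=clean
t=4 Left ⇒ loc=A A=clean B=clean
t=5 Right ⇒ loc=B A=clean B=clean
t=6 Suck ⇒ loc=B A=clean B=clean
t=7 Suck ⇒ loc=B A=clean B=clean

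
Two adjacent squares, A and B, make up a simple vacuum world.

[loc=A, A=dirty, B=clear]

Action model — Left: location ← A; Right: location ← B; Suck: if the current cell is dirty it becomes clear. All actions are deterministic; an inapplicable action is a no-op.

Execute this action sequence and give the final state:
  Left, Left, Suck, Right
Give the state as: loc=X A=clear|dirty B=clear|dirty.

loc=B A=clear B=clear

t=1 Left ⇒ loc=A A=dirty B=clear
t=2 Left ⇒ loc=A A=dirty B=clear
t=3 Suck ⇒ loc=A A=clear B=clear
t=4 Right ⇒ loc=B A=clear B=clear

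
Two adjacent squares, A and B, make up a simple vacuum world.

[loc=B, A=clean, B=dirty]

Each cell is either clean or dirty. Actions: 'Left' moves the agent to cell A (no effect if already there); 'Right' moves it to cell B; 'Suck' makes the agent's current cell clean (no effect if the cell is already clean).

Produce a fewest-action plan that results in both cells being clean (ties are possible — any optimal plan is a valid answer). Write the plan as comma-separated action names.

Suck

Suck (#1): loc=B A=clean B=clean
min 1: B is dirty, one Suck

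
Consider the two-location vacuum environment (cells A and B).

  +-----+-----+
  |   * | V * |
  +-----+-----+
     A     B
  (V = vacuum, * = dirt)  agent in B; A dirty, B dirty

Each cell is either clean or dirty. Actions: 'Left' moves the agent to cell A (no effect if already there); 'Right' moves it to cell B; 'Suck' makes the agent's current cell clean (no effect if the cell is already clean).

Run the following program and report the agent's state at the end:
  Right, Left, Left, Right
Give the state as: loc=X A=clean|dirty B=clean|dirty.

1. Right → loc=B A=dirty B=dirty
2. Left → loc=A A=dirty B=dirty
3. Left → loc=A A=dirty B=dirty
4. Right → loc=B A=dirty B=dirty

loc=B A=dirty B=dirty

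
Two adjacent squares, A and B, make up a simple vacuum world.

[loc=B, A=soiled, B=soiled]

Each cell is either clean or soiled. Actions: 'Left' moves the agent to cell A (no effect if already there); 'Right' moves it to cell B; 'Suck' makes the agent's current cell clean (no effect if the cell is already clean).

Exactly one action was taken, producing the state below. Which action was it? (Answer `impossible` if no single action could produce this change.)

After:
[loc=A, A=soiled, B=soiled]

try  Left: <A|soiled|soiled>  ← match
try Right: <B|soiled|soiled>
try  Suck: <B|soiled|clean>

Left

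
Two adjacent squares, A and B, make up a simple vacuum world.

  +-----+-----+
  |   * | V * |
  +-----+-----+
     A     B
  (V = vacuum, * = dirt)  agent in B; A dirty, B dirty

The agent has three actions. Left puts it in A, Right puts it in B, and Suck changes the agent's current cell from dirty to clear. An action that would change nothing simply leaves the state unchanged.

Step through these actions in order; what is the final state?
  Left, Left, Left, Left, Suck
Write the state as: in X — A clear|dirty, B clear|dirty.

1) do Left; now in A — A dirty, B dirty
2) do Left; now in A — A dirty, B dirty
3) do Left; now in A — A dirty, B dirty
4) do Left; now in A — A dirty, B dirty
5) do Suck; now in A — A clear, B dirty

in A — A clear, B dirty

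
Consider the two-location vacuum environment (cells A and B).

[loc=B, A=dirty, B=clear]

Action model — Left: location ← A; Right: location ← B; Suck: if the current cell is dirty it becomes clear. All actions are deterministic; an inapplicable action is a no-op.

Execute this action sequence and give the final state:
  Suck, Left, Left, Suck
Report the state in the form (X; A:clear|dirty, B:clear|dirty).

(A; A:clear, B:clear)

step 1/4 (Suck): (B; A:dirty, B:clear)
step 2/4 (Left): (A; A:dirty, B:clear)
step 3/4 (Left): (A; A:dirty, B:clear)
step 4/4 (Suck): (A; A:clear, B:clear)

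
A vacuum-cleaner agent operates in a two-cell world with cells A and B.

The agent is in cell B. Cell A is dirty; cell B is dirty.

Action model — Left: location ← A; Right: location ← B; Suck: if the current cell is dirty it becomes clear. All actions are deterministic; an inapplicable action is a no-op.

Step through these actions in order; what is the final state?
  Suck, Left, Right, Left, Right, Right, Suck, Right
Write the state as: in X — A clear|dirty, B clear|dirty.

[1] after Suck: in B — A dirty, B clear
[2] after Left: in A — A dirty, B clear
[3] after Right: in B — A dirty, B clear
[4] after Left: in A — A dirty, B clear
[5] after Right: in B — A dirty, B clear
[6] after Right: in B — A dirty, B clear
[7] after Suck: in B — A dirty, B clear
[8] after Right: in B — A dirty, B clear

in B — A dirty, B clear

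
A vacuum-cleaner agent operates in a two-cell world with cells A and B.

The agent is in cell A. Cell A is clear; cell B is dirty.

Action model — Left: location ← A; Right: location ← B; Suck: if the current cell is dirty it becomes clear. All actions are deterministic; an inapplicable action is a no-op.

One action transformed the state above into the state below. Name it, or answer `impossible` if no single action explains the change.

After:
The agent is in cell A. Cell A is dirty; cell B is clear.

try  Left: loc=A A=clear B=dirty
try Right: loc=B A=clear B=dirty
try  Suck: loc=A A=clear B=dirty
no single action produces the after-state

impossible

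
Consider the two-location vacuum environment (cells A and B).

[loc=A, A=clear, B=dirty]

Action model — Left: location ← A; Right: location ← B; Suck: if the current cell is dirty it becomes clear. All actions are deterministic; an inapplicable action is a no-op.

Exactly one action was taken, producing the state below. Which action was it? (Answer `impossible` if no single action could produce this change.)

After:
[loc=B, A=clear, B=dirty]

try  Left: (A; A:clear, B:dirty)
try Right: (B; A:clear, B:dirty)  ← match
try  Suck: (A; A:clear, B:dirty)

Right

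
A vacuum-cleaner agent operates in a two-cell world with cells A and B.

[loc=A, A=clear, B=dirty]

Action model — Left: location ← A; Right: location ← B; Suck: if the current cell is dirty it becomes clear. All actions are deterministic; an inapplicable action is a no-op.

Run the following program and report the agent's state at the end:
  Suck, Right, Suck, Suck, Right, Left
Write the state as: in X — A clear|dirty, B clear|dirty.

in A — A clear, B clear

1. Suck → in A — A clear, B dirty
2. Right → in B — A clear, B dirty
3. Suck → in B — A clear, B clear
4. Suck → in B — A clear, B clear
5. Right → in B — A clear, B clear
6. Left → in A — A clear, B clear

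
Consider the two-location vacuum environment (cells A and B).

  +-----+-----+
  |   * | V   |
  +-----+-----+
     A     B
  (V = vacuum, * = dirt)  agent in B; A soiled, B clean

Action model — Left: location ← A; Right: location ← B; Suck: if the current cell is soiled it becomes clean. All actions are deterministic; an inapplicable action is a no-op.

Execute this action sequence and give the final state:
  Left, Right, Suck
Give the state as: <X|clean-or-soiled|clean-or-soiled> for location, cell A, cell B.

Left (#1): <A|soiled|clean>
Right (#2): <B|soiled|clean>
Suck (#3): <B|soiled|clean>

<B|soiled|clean>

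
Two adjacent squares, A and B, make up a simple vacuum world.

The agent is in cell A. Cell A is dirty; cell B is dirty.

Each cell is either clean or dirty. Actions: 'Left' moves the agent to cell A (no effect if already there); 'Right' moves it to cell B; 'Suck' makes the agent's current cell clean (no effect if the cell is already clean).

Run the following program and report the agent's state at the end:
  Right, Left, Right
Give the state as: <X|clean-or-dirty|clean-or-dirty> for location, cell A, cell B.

<B|dirty|dirty>

t=1 Right ⇒ <B|dirty|dirty>
t=2 Left ⇒ <A|dirty|dirty>
t=3 Right ⇒ <B|dirty|dirty>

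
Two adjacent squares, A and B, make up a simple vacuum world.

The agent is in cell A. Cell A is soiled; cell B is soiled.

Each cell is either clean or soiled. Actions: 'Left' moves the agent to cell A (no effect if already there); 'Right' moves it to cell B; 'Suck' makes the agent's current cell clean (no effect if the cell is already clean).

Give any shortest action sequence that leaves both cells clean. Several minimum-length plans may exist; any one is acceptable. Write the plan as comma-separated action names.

Suck, Right, Suck

t=1 Suck ⇒ in A — A clean, B soiled
t=2 Right ⇒ in B — A clean, B soiled
t=3 Suck ⇒ in B — A clean, B clean
min 3: Suck A + move + Suck B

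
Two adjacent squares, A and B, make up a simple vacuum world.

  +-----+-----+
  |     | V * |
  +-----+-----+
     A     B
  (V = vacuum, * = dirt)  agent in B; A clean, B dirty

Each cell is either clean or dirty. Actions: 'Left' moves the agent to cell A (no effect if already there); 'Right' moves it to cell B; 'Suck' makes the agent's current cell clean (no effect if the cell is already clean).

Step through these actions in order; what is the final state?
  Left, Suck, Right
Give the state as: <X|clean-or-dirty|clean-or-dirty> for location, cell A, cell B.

1. Left → <A|clean|dirty>
2. Suck → <A|clean|dirty>
3. Right → <B|clean|dirty>

<B|clean|dirty>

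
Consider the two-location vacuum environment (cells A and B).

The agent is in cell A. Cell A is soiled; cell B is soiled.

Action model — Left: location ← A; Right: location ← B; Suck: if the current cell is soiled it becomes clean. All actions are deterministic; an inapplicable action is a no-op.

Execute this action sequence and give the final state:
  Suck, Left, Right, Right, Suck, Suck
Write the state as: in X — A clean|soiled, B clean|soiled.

1) do Suck; now in A — A clean, B soiled
2) do Left; now in A — A clean, B soiled
3) do Right; now in B — A clean, B soiled
4) do Right; now in B — A clean, B soiled
5) do Suck; now in B — A clean, B clean
6) do Suck; now in B — A clean, B clean

in B — A clean, B clean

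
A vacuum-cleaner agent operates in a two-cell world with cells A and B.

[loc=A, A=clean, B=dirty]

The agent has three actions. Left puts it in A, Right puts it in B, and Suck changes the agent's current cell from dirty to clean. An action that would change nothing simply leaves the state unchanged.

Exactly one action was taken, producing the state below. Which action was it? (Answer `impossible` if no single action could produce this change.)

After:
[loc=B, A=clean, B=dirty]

Right

try  Left: in A — A clean, B dirty
try Right: in B — A clean, B dirty  ← match
try  Suck: in A — A clean, B dirty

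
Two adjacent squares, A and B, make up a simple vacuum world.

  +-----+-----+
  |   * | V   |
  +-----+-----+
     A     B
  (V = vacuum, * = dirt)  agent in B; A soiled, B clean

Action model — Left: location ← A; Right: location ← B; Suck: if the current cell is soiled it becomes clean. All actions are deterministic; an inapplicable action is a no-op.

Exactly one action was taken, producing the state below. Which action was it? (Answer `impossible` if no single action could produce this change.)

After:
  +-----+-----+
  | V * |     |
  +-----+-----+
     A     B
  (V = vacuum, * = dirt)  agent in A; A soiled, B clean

try  Left: (A; A:soiled, B:clean)  ← match
try Right: (B; A:soiled, B:clean)
try  Suck: (B; A:soiled, B:clean)

Left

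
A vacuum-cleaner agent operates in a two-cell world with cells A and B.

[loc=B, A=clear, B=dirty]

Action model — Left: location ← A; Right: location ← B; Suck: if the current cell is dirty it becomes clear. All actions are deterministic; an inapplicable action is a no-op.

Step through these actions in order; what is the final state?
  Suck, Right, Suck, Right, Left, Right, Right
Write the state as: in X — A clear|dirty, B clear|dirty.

in B — A clear, B clear

Suck (#1): in B — A clear, B clear
Right (#2): in B — A clear, B clear
Suck (#3): in B — A clear, B clear
Right (#4): in B — A clear, B clear
Left (#5): in A — A clear, B clear
Right (#6): in B — A clear, B clear
Right (#7): in B — A clear, B clear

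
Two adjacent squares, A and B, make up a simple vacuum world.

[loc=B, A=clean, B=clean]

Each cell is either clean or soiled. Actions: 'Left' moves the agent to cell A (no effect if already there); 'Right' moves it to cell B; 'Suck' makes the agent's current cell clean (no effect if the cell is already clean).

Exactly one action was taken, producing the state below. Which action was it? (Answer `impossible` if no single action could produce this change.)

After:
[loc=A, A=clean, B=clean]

try  Left: (A; A:clean, B:clean)  ← match
try Right: (B; A:clean, B:clean)
try  Suck: (B; A:clean, B:clean)

Left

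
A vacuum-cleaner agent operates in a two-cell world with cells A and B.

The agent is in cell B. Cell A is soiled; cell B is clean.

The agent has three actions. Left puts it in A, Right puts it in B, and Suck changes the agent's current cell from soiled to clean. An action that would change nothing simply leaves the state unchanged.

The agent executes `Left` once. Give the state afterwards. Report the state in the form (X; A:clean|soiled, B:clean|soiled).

start: (B; A:soiled, B:clean)
1. Left → (A; A:soiled, B:clean)

(A; A:soiled, B:clean)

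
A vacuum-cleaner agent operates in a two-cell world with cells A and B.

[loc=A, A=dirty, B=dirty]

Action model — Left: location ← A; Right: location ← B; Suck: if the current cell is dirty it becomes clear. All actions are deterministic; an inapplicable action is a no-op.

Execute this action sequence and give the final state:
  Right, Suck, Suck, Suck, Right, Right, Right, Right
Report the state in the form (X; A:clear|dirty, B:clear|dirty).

step 1/8 (Right): (B; A:dirty, B:dirty)
step 2/8 (Suck): (B; A:dirty, B:clear)
step 3/8 (Suck): (B; A:dirty, B:clear)
step 4/8 (Suck): (B; A:dirty, B:clear)
step 5/8 (Right): (B; A:dirty, B:clear)
step 6/8 (Right): (B; A:dirty, B:clear)
step 7/8 (Right): (B; A:dirty, B:clear)
step 8/8 (Right): (B; A:dirty, B:clear)

(B; A:dirty, B:clear)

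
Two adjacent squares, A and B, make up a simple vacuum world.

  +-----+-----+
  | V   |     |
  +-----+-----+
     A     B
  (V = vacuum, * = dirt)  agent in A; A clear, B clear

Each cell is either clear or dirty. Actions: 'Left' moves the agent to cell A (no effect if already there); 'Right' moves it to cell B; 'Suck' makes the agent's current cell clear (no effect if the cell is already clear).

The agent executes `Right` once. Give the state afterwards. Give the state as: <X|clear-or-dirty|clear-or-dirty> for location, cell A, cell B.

<B|clear|clear>

start: <A|clear|clear>
t=1 Right ⇒ <B|clear|clear>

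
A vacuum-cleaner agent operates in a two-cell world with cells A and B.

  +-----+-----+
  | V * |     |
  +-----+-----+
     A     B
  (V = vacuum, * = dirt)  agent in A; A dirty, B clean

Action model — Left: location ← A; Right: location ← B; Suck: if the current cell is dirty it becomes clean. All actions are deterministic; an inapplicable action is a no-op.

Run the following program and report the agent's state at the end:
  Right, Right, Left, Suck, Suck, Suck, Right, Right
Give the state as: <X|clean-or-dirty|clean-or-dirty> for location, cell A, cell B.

[1] after Right: <B|dirty|clean>
[2] after Right: <B|dirty|clean>
[3] after Left: <A|dirty|clean>
[4] after Suck: <A|clean|clean>
[5] after Suck: <A|clean|clean>
[6] after Suck: <A|clean|clean>
[7] after Right: <B|clean|clean>
[8] after Right: <B|clean|clean>

<B|clean|clean>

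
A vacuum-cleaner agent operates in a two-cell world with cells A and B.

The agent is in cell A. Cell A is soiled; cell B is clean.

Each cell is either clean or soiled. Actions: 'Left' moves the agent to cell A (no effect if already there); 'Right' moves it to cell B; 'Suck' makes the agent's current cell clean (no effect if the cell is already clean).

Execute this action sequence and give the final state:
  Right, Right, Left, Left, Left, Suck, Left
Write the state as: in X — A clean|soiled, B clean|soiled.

1) do Right; now in B — A soiled, B clean
2) do Right; now in B — A soiled, B clean
3) do Left; now in A — A soiled, B clean
4) do Left; now in A — A soiled, B clean
5) do Left; now in A — A soiled, B clean
6) do Suck; now in A — A clean, B clean
7) do Left; now in A — A clean, B clean

in A — A clean, B clean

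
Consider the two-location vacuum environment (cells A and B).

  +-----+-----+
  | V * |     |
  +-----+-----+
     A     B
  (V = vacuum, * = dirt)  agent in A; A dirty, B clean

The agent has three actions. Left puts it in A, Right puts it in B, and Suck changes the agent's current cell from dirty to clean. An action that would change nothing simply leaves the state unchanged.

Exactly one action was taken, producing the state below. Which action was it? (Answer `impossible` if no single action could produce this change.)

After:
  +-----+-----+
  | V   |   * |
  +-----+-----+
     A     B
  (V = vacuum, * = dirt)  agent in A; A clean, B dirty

try  Left: loc=A A=dirty B=clean
try Right: loc=B A=dirty B=clean
try  Suck: loc=A A=clean B=clean
no single action produces the after-state

impossible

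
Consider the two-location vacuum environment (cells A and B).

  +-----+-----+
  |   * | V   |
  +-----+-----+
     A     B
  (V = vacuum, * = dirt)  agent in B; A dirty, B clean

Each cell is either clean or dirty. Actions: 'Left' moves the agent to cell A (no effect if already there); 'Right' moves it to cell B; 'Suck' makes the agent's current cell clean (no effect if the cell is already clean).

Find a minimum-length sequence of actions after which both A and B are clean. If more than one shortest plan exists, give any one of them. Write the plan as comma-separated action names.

Left, Suck

1. Left → loc=A A=dirty B=clean
2. Suck → loc=A A=clean B=clean
min 2: go A then Suck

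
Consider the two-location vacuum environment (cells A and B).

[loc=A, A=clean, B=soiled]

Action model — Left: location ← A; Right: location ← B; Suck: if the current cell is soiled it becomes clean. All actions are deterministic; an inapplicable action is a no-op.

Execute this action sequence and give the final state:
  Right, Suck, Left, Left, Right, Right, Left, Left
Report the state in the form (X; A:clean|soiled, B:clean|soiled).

(A; A:clean, B:clean)

1. Right → (B; A:clean, B:soiled)
2. Suck → (B; A:clean, B:clean)
3. Left → (A; A:clean, B:clean)
4. Left → (A; A:clean, B:clean)
5. Right → (B; A:clean, B:clean)
6. Right → (B; A:clean, B:clean)
7. Left → (A; A:clean, B:clean)
8. Left → (A; A:clean, B:clean)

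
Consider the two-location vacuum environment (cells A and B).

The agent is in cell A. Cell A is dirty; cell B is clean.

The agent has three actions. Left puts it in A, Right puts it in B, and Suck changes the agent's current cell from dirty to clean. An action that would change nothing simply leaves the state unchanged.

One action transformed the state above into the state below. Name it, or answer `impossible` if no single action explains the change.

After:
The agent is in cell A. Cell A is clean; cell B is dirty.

impossible

try  Left: loc=A A=dirty B=clean
try Right: loc=B A=dirty B=clean
try  Suck: loc=A A=clean B=clean
no single action produces the after-state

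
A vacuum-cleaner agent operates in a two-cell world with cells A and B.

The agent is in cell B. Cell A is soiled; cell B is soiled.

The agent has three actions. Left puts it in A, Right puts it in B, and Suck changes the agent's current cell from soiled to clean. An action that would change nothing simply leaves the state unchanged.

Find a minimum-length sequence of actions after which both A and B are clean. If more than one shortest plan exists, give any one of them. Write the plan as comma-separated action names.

Suck, Left, Suck

[1] after Suck: in B — A soiled, B clean
[2] after Left: in A — A soiled, B clean
[3] after Suck: in A — A clean, B clean
min 3: Suck B + move + Suck A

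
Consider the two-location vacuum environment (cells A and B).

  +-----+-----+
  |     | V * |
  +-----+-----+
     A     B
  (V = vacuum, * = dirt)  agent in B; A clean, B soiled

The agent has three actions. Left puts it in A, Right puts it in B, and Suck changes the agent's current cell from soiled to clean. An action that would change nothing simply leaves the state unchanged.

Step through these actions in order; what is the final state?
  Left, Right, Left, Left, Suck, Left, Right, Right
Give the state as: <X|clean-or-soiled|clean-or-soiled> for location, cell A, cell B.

<B|clean|soiled>

1. Left → <A|clean|soiled>
2. Right → <B|clean|soiled>
3. Left → <A|clean|soiled>
4. Left → <A|clean|soiled>
5. Suck → <A|clean|soiled>
6. Left → <A|clean|soiled>
7. Right → <B|clean|soiled>
8. Right → <B|clean|soiled>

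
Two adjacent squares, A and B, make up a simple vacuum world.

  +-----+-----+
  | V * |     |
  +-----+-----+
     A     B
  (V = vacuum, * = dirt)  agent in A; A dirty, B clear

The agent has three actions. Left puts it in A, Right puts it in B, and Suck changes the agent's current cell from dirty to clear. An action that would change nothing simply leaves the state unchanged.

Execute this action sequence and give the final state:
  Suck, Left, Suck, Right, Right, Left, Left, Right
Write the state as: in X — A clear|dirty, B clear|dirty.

in B — A clear, B clear

[1] after Suck: in A — A clear, B clear
[2] after Left: in A — A clear, B clear
[3] after Suck: in A — A clear, B clear
[4] after Right: in B — A clear, B clear
[5] after Right: in B — A clear, B clear
[6] after Left: in A — A clear, B clear
[7] after Left: in A — A clear, B clear
[8] after Right: in B — A clear, B clear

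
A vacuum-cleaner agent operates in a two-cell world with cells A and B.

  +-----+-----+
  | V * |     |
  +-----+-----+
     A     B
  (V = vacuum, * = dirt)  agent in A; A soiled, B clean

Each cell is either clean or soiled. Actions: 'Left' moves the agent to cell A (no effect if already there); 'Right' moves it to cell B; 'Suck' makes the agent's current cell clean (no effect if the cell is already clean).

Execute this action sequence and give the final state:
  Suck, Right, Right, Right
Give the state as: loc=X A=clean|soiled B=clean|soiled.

loc=B A=clean B=clean

[1] after Suck: loc=A A=clean B=clean
[2] after Right: loc=B A=clean B=clean
[3] after Right: loc=B A=clean B=clean
[4] after Right: loc=B A=clean B=clean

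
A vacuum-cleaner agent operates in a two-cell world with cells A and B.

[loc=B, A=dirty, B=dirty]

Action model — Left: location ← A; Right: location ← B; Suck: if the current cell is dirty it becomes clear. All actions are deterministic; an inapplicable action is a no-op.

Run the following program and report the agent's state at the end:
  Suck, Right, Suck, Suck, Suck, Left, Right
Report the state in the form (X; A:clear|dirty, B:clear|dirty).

(B; A:dirty, B:clear)

Suck (#1): (B; A:dirty, B:clear)
Right (#2): (B; A:dirty, B:clear)
Suck (#3): (B; A:dirty, B:clear)
Suck (#4): (B; A:dirty, B:clear)
Suck (#5): (B; A:dirty, B:clear)
Left (#6): (A; A:dirty, B:clear)
Right (#7): (B; A:dirty, B:clear)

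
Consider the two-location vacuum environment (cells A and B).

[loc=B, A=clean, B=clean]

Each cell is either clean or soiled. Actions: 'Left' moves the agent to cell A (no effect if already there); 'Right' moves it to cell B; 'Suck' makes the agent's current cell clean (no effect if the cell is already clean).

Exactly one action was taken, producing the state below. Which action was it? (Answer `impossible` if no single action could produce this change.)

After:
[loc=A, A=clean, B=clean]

try  Left: loc=A A=clean B=clean  ← match
try Right: loc=B A=clean B=clean
try  Suck: loc=B A=clean B=clean

Left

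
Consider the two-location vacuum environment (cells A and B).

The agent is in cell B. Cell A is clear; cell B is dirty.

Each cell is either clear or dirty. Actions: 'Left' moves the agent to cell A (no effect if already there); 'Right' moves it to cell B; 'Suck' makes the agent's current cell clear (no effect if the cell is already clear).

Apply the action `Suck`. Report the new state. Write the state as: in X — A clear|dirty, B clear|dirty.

in B — A clear, B clear

start: in B — A clear, B dirty
step 1/1 (Suck): in B — A clear, B clear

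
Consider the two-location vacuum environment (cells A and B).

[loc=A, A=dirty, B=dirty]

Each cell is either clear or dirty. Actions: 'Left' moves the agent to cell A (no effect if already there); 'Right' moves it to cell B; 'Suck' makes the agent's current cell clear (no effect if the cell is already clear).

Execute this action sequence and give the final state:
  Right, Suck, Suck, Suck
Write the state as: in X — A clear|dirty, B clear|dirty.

t=1 Right ⇒ in B — A dirty, B dirty
t=2 Suck ⇒ in B — A dirty, B clear
t=3 Suck ⇒ in B — A dirty, B clear
t=4 Suck ⇒ in B — A dirty, B clear

in B — A dirty, B clear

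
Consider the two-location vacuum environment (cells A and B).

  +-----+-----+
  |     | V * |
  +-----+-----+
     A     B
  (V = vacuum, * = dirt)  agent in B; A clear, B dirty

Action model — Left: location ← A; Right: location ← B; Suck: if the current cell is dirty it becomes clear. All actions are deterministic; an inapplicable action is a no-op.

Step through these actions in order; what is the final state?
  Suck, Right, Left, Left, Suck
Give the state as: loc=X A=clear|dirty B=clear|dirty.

loc=A A=clear B=clear

t=1 Suck ⇒ loc=B A=clear B=clear
t=2 Right ⇒ loc=B A=clear B=clear
t=3 Left ⇒ loc=A A=clear B=clear
t=4 Left ⇒ loc=A A=clear B=clear
t=5 Suck ⇒ loc=A A=clear B=clear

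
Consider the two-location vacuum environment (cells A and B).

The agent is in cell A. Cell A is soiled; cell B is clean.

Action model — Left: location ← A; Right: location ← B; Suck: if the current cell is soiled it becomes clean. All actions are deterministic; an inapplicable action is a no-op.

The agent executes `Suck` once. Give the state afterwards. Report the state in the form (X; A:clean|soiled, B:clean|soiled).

(A; A:clean, B:clean)

start: (A; A:soiled, B:clean)
t=1 Suck ⇒ (A; A:clean, B:clean)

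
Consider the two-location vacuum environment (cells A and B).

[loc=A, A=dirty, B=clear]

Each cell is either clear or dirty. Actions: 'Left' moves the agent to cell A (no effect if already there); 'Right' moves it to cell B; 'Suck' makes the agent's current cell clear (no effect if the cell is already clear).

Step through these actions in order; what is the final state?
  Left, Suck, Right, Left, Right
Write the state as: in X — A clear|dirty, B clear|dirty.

in B — A clear, B clear

1) do Left; now in A — A dirty, B clear
2) do Suck; now in A — A clear, B clear
3) do Right; now in B — A clear, B clear
4) do Left; now in A — A clear, B clear
5) do Right; now in B — A clear, B clear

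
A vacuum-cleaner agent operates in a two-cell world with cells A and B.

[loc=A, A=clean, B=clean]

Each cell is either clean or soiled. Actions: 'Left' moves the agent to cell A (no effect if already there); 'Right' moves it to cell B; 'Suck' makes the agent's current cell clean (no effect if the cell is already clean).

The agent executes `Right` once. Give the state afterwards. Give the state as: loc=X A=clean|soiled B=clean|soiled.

loc=B A=clean B=clean

start: loc=A A=clean B=clean
1. Right → loc=B A=clean B=clean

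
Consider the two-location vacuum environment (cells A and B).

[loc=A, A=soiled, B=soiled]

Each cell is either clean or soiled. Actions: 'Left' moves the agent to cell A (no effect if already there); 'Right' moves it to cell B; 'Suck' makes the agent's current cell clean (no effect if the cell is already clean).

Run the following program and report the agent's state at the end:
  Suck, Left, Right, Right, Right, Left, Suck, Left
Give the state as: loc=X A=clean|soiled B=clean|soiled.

1) do Suck; now loc=A A=clean B=soiled
2) do Left; now loc=A A=clean B=soiled
3) do Right; now loc=B A=clean B=soiled
4) do Right; now loc=B A=clean B=soiled
5) do Right; now loc=B A=clean B=soiled
6) do Left; now loc=A A=clean B=soiled
7) do Suck; now loc=A A=clean B=soiled
8) do Left; now loc=A A=clean B=soiled

loc=A A=clean B=soiled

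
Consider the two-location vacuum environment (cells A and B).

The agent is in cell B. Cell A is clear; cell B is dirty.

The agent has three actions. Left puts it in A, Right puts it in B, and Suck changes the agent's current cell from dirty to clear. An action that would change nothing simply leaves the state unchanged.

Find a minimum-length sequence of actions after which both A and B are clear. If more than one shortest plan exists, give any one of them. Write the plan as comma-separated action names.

Suck

1. Suck → <B|clear|clear>
min 1: B is dirty, one Suck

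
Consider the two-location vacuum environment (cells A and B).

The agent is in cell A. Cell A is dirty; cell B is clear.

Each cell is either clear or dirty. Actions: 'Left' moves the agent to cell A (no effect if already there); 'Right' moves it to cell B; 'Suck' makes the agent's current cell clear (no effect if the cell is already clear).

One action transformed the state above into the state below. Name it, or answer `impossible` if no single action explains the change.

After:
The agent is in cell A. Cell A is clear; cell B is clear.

try  Left: <A|dirty|clear>
try Right: <B|dirty|clear>
try  Suck: <A|clear|clear>  ← match

Suck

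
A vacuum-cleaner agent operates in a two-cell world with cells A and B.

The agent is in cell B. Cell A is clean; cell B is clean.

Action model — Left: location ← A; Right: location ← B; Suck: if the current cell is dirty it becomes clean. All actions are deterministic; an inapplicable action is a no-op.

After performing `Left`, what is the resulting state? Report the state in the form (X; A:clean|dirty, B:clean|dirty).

start: (B; A:clean, B:clean)
1. Left → (A; A:clean, B:clean)

(A; A:clean, B:clean)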